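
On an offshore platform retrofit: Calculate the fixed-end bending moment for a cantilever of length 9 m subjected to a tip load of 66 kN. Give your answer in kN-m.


For a cantilever with a point load at the free end:
M_max = P * L = 66 * 9 = 594 kN-m

594 kN-m


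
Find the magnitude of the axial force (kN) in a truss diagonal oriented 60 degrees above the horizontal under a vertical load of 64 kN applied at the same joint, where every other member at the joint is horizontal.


At the joint, only the diagonal has a vertical component, so vertical equilibrium gives:
F * sin(60) = 64
F = 64 / sin(60)
= 64 / 0.866025
= 73.9 kN

73.9 kN


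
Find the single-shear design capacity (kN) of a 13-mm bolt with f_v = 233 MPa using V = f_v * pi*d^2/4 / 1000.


A = pi * d^2 / 4 = pi * 13^2 / 4 = 132.7323 mm^2
V = f_v * A / 1000 = 233 * 132.7323 / 1000
= 30.9266 kN

30.9266 kN


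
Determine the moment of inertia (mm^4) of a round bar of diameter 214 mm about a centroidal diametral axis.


r = d / 2 = 214 / 2 = 107.0 mm
I = pi * r^4 / 4 = pi * 107.0^4 / 4
= 102949677.88 mm^4

102949677.88 mm^4


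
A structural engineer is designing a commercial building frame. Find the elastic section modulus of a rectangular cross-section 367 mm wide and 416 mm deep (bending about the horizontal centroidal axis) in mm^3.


S = b * h^2 / 6
= 367 * 416^2 / 6
= 367 * 173056 / 6
= 10585258.67 mm^3

10585258.67 mm^3


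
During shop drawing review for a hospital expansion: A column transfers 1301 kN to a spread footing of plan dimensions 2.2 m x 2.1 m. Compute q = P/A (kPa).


A = 2.2 * 2.1 = 4.62 m^2
q = P / A = 1301 / 4.62
= 281.6017 kPa

281.6017 kPa


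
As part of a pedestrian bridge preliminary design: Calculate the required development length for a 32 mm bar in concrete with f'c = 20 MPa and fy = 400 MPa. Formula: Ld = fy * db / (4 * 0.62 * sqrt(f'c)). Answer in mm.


Ld = (fy * db) / (4 * 0.62 * sqrt(f'c))
= (400 * 32) / (4 * 0.62 * sqrt(20))
= 12800 / 11.0909
= 1154.1 mm

1154.1 mm


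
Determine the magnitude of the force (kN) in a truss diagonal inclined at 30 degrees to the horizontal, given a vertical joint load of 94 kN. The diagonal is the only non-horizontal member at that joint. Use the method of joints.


At the joint, only the diagonal has a vertical component, so vertical equilibrium gives:
F * sin(30) = 94
F = 94 / sin(30)
= 94 / 0.5
= 188.0 kN

188.0 kN


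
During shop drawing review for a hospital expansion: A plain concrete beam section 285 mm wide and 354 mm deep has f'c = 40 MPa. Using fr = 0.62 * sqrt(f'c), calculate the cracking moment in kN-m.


fr = 0.62 * sqrt(40) = 0.62 * 6.3246 = 3.9212 MPa
I = 285 * 354^3 / 12 = 1053594270.0 mm^4
y_t = 177.0 mm
M_cr = fr * I / y_t = 3.9212 * 1053594270.0 / 177.0 N-mm
= 23.3411 kN-m

23.3411 kN-m


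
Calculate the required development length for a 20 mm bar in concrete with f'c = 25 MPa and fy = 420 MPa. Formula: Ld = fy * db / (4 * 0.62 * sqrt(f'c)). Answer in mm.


Ld = (fy * db) / (4 * 0.62 * sqrt(f'c))
= (420 * 20) / (4 * 0.62 * sqrt(25))
= 8400 / 12.4
= 677.42 mm

677.42 mm


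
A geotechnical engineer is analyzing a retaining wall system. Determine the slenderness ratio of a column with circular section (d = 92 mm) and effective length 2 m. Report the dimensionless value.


Radius of gyration r = d / 4 = 92 / 4 = 23.0 mm
L_eff = 2000.0 mm
Slenderness ratio = L / r = 2000.0 / 23.0 = 86.96 (dimensionless)

86.96 (dimensionless)


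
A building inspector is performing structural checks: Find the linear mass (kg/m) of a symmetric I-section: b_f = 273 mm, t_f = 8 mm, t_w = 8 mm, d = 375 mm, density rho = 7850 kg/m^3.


A_flanges = 2 * 273 * 8 = 4368 mm^2
A_web = (375 - 2 * 8) * 8 = 2872 mm^2
A_total = 4368 + 2872 = 7240 mm^2 = 0.007240 m^2
Weight = rho * A = 7850 * 0.007240 = 56.834 kg/m

56.834 kg/m


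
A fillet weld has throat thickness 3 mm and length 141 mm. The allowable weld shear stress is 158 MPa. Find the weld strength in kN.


Strength = throat * length * allowable stress
= 3 * 141 * 158 N
= 66834 N
= 66.83 kN

66.83 kN


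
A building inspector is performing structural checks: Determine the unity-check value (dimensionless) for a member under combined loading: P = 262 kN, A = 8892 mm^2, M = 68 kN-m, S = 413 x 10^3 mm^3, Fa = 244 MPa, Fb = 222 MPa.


f_a = P / A = 262000.0 / 8892 = 29.4647 MPa
f_b = M / S = 68000000.0 / 413000.0 = 164.6489 MPa
Ratio = f_a / Fa + f_b / Fb
= 29.4647 / 244 + 164.6489 / 222
= 0.8624 (dimensionless)

0.8624 (dimensionless)


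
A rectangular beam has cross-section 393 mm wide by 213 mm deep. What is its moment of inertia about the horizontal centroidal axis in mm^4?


I = b * h^3 / 12
= 393 * 213^3 / 12
= 393 * 9663597 / 12
= 316482801.75 mm^4

316482801.75 mm^4


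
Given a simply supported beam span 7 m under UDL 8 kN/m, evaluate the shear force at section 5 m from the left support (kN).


R_A = w * L / 2 = 8 * 7 / 2 = 28.0 kN
V(x) = R_A - w * x = 28.0 - 8 * 5
= -12.0 kN

-12.0 kN


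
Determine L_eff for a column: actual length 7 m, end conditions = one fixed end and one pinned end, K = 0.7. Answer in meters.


L_eff = K * L
= 0.7 * 7
= 4.9 m

4.9 m


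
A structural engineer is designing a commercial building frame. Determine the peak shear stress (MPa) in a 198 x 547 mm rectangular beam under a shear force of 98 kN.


A = b * h = 198 * 547 = 108306 mm^2
V = 98 kN = 98000.0 N
tau_max = 1.5 * V / A = 1.5 * 98000.0 / 108306
= 1.3573 MPa

1.3573 MPa


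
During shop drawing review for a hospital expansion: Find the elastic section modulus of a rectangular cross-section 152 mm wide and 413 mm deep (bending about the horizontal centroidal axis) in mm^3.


S = b * h^2 / 6
= 152 * 413^2 / 6
= 152 * 170569 / 6
= 4321081.33 mm^3

4321081.33 mm^3


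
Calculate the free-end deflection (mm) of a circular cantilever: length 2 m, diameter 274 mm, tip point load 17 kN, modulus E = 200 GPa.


I = pi * d^4 / 64 = pi * 274^4 / 64 = 276676421.54 mm^4
L = 2000.0 mm, P = 17000.0 N, E = 200000.0 MPa
delta = P * L^3 / (3 * E * I)
= 17000.0 * 2000.0^3 / (3 * 200000.0 * 276676421.54)
= 0.8192 mm

0.8192 mm


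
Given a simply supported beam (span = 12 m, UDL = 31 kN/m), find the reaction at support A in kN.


Total load = w * L = 31 * 12 = 372 kN
By symmetry, each reaction R = total / 2 = 372 / 2 = 186.0 kN

186.0 kN


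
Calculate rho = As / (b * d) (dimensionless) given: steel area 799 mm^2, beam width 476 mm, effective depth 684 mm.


rho = As / (b * d)
= 799 / (476 * 684)
= 799 / 325584
= 0.002454 (dimensionless)

0.002454 (dimensionless)


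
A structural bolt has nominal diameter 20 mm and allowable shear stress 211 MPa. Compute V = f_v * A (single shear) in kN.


A = pi * d^2 / 4 = pi * 20^2 / 4 = 314.1593 mm^2
V = f_v * A / 1000 = 211 * 314.1593 / 1000
= 66.2876 kN

66.2876 kN


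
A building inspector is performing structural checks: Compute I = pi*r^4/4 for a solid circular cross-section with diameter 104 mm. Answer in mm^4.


r = d / 2 = 104 / 2 = 52.0 mm
I = pi * r^4 / 4 = pi * 52.0^4 / 4
= 5742529.78 mm^4

5742529.78 mm^4


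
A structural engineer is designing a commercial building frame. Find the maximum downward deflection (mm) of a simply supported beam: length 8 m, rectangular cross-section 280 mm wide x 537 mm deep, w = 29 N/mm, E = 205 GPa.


I = 280 * 537^3 / 12 = 3613263570.0 mm^4
L = 8000.0 mm, w = 29 N/mm, E = 205000.0 MPa
delta = 5 * w * L^4 / (384 * E * I)
= 5 * 29 * 8000.0^4 / (384 * 205000.0 * 3613263570.0)
= 2.0881 mm

2.0881 mm


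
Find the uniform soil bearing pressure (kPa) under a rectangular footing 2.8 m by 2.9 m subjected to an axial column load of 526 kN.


A = 2.8 * 2.9 = 8.12 m^2
q = P / A = 526 / 8.12
= 64.7783 kPa

64.7783 kPa


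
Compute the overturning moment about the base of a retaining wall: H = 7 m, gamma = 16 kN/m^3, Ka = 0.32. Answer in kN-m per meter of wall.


Pa = 0.5 * Ka * gamma * H^2
= 0.5 * 0.32 * 16 * 7^2
= 125.44 kN/m
Arm = H / 3 = 7 / 3 = 2.3333 m
Mo = Pa * arm = Pa * H / 3 = 125.44 * 7 / 3 = 292.6933 kN-m/m

292.6933 kN-m/m


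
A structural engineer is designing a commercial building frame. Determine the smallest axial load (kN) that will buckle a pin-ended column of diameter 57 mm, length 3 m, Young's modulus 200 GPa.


I = pi * d^4 / 64 = 518166.49 mm^4
L = 3000.0 mm
P_cr = pi^2 * E * I / L^2
= 9.8696 * 200000.0 * 518166.49 / 3000.0^2
= 113646.63 N = 113.6466 kN

113.6466 kN


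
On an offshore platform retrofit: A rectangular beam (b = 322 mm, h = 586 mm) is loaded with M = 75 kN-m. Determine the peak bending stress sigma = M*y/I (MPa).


I = b * h^3 / 12 = 322 * 586^3 / 12 = 5399673169.33 mm^4
y = h / 2 = 586 / 2 = 293.0 mm
M = 75 kN-m = 75000000.0 N-mm
sigma = M * y / I = 75000000.0 * 293.0 / 5399673169.33
= 4.07 MPa

4.07 MPa


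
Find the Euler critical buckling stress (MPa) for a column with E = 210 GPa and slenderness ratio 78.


sigma_cr = pi^2 * E / lambda^2
= 9.8696 * 210000.0 / 78^2
= 9.8696 * 210000.0 / 6084
= 340.6668 MPa

340.6668 MPa


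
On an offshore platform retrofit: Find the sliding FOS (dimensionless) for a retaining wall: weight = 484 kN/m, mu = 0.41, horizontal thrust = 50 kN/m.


Resisting force = mu * W = 0.41 * 484 = 198.44 kN/m
FOS = Resisting / Driving = 198.44 / 50
= 3.9688 (dimensionless)

3.9688 (dimensionless)


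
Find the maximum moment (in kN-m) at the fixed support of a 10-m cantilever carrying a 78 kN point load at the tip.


For a cantilever with a point load at the free end:
M_max = P * L = 78 * 10 = 780 kN-m

780 kN-m


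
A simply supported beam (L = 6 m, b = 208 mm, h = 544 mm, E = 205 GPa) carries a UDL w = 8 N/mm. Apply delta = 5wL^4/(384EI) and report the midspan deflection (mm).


I = 208 * 544^3 / 12 = 2790479189.33 mm^4
L = 6000.0 mm, w = 8 N/mm, E = 205000.0 MPa
delta = 5 * w * L^4 / (384 * E * I)
= 5 * 8 * 6000.0^4 / (384 * 205000.0 * 2790479189.33)
= 0.236 mm

0.236 mm


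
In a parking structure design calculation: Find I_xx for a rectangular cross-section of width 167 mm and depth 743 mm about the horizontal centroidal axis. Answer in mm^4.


I = b * h^3 / 12
= 167 * 743^3 / 12
= 167 * 410172407 / 12
= 5708232664.08 mm^4

5708232664.08 mm^4


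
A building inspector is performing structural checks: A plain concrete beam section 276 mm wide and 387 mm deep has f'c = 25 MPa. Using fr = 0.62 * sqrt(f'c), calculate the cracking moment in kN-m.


fr = 0.62 * sqrt(25) = 0.62 * 5.0 = 3.1 MPa
I = 276 * 387^3 / 12 = 1333093869.0 mm^4
y_t = 193.5 mm
M_cr = fr * I / y_t = 3.1 * 1333093869.0 / 193.5 N-mm
= 21.3571 kN-m

21.3571 kN-m


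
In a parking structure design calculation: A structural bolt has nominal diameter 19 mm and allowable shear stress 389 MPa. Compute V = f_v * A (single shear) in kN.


A = pi * d^2 / 4 = pi * 19^2 / 4 = 283.5287 mm^2
V = f_v * A / 1000 = 389 * 283.5287 / 1000
= 110.2927 kN

110.2927 kN


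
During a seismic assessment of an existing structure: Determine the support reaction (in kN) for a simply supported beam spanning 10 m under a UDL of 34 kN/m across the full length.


Total load = w * L = 34 * 10 = 340 kN
By symmetry, each reaction R = total / 2 = 340 / 2 = 170.0 kN

170.0 kN


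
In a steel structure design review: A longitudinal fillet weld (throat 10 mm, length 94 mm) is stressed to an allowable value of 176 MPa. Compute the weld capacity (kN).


Strength = throat * length * allowable stress
= 10 * 94 * 176 N
= 165440 N
= 165.44 kN

165.44 kN


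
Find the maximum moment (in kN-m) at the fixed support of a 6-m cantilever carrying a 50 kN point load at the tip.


For a cantilever with a point load at the free end:
M_max = P * L = 50 * 6 = 300 kN-m

300 kN-m


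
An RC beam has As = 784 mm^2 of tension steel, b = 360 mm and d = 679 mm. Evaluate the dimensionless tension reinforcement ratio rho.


rho = As / (b * d)
= 784 / (360 * 679)
= 784 / 244440
= 0.003207 (dimensionless)

0.003207 (dimensionless)


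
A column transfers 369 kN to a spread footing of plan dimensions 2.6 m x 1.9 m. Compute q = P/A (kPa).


A = 2.6 * 1.9 = 4.94 m^2
q = P / A = 369 / 4.94
= 74.6964 kPa

74.6964 kPa


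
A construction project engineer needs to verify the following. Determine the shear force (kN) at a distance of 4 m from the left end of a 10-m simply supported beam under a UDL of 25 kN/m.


R_A = w * L / 2 = 25 * 10 / 2 = 125.0 kN
V(x) = R_A - w * x = 125.0 - 25 * 4
= 25.0 kN

25.0 kN


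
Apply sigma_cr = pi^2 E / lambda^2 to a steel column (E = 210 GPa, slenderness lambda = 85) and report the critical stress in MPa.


sigma_cr = pi^2 * E / lambda^2
= 9.8696 * 210000.0 / 85^2
= 9.8696 * 210000.0 / 7225
= 286.8674 MPa

286.8674 MPa


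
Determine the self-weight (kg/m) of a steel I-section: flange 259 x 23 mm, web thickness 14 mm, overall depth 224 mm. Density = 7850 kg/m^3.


A_flanges = 2 * 259 * 23 = 11914 mm^2
A_web = (224 - 2 * 23) * 14 = 2492 mm^2
A_total = 11914 + 2492 = 14406 mm^2 = 0.014406 m^2
Weight = rho * A = 7850 * 0.014406 = 113.0871 kg/m

113.0871 kg/m


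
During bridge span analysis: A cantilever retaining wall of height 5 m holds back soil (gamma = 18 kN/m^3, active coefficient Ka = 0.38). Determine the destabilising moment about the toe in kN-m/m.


Pa = 0.5 * Ka * gamma * H^2
= 0.5 * 0.38 * 18 * 5^2
= 85.5 kN/m
Arm = H / 3 = 5 / 3 = 1.6667 m
Mo = Pa * arm = Pa * H / 3 = 85.5 * 5 / 3 = 142.5 kN-m/m

142.5 kN-m/m


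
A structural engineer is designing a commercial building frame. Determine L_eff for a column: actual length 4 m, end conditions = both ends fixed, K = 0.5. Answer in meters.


L_eff = K * L
= 0.5 * 4
= 2.0 m

2.0 m


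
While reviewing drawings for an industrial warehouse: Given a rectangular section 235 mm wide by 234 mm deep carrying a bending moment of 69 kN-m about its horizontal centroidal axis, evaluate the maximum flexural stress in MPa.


I = b * h^3 / 12 = 235 * 234^3 / 12 = 250919370.0 mm^4
y = h / 2 = 234 / 2 = 117.0 mm
M = 69 kN-m = 69000000.0 N-mm
sigma = M * y / I = 69000000.0 * 117.0 / 250919370.0
= 32.17 MPa

32.17 MPa


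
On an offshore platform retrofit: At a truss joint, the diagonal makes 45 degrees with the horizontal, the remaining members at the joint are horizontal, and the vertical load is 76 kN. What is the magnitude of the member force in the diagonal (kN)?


At the joint, only the diagonal has a vertical component, so vertical equilibrium gives:
F * sin(45) = 76
F = 76 / sin(45)
= 76 / 0.707107
= 107.48 kN

107.48 kN


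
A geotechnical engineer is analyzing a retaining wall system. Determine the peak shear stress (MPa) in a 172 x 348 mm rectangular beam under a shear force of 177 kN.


A = b * h = 172 * 348 = 59856 mm^2
V = 177 kN = 177000.0 N
tau_max = 1.5 * V / A = 1.5 * 177000.0 / 59856
= 4.4356 MPa

4.4356 MPa


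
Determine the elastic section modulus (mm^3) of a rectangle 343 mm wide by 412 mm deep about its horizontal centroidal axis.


S = b * h^2 / 6
= 343 * 412^2 / 6
= 343 * 169744 / 6
= 9703698.67 mm^3

9703698.67 mm^3


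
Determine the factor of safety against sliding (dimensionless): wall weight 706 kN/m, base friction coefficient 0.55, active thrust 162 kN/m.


Resisting force = mu * W = 0.55 * 706 = 388.3 kN/m
FOS = Resisting / Driving = 388.3 / 162
= 2.3969 (dimensionless)

2.3969 (dimensionless)


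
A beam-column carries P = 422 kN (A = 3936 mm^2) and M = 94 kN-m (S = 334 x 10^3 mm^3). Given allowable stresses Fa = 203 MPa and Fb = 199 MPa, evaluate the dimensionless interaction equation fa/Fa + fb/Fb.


f_a = P / A = 422000.0 / 3936 = 107.2154 MPa
f_b = M / S = 94000000.0 / 334000.0 = 281.4371 MPa
Ratio = f_a / Fa + f_b / Fb
= 107.2154 / 203 + 281.4371 / 199
= 1.9424 (dimensionless)

1.9424 (dimensionless)


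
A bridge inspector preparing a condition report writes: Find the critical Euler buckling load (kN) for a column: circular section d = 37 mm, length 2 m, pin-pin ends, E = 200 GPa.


I = pi * d^4 / 64 = 91997.66 mm^4
L = 2000.0 mm
P_cr = pi^2 * E * I / L^2
= 9.8696 * 200000.0 * 91997.66 / 2000.0^2
= 45399.03 N = 45.399 kN

45.399 kN


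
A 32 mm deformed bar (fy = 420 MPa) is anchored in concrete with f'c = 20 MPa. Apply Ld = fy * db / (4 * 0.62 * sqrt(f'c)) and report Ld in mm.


Ld = (fy * db) / (4 * 0.62 * sqrt(f'c))
= (420 * 32) / (4 * 0.62 * sqrt(20))
= 13440 / 11.0909
= 1211.8 mm

1211.8 mm


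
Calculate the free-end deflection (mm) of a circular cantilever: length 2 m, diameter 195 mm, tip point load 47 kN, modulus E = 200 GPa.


I = pi * d^4 / 64 = pi * 195^4 / 64 = 70975480.96 mm^4
L = 2000.0 mm, P = 47000.0 N, E = 200000.0 MPa
delta = P * L^3 / (3 * E * I)
= 47000.0 * 2000.0^3 / (3 * 200000.0 * 70975480.96)
= 8.8293 mm

8.8293 mm


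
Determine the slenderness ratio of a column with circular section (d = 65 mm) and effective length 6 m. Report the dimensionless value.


Radius of gyration r = d / 4 = 65 / 4 = 16.25 mm
L_eff = 6000.0 mm
Slenderness ratio = L / r = 6000.0 / 16.25 = 369.23 (dimensionless)

369.23 (dimensionless)


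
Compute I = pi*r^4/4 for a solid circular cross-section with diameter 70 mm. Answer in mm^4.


r = d / 2 = 70 / 2 = 35.0 mm
I = pi * r^4 / 4 = pi * 35.0^4 / 4
= 1178588.12 mm^4

1178588.12 mm^4


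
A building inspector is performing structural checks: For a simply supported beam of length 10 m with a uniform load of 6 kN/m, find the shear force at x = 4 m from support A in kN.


R_A = w * L / 2 = 6 * 10 / 2 = 30.0 kN
V(x) = R_A - w * x = 30.0 - 6 * 4
= 6.0 kN

6.0 kN


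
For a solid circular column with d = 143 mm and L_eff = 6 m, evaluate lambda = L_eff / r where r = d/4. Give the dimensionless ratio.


Radius of gyration r = d / 4 = 143 / 4 = 35.75 mm
L_eff = 6000.0 mm
Slenderness ratio = L / r = 6000.0 / 35.75 = 167.83 (dimensionless)

167.83 (dimensionless)


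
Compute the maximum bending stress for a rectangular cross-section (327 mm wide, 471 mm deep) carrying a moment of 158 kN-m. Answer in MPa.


I = b * h^3 / 12 = 327 * 471^3 / 12 = 2847273774.75 mm^4
y = h / 2 = 471 / 2 = 235.5 mm
M = 158 kN-m = 158000000.0 N-mm
sigma = M * y / I = 158000000.0 * 235.5 / 2847273774.75
= 13.07 MPa

13.07 MPa


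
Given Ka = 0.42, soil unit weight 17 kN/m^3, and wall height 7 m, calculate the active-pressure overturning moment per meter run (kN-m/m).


Pa = 0.5 * Ka * gamma * H^2
= 0.5 * 0.42 * 17 * 7^2
= 174.93 kN/m
Arm = H / 3 = 7 / 3 = 2.3333 m
Mo = Pa * arm = Pa * H / 3 = 174.93 * 7 / 3 = 408.17 kN-m/m

408.17 kN-m/m


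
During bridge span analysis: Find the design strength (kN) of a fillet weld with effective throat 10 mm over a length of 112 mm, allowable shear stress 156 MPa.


Strength = throat * length * allowable stress
= 10 * 112 * 156 N
= 174720 N
= 174.72 kN

174.72 kN


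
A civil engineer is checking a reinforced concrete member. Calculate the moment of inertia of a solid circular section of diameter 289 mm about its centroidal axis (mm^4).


r = d / 2 = 289 / 2 = 144.5 mm
I = pi * r^4 / 4 = pi * 144.5^4 / 4
= 342421692.65 mm^4

342421692.65 mm^4


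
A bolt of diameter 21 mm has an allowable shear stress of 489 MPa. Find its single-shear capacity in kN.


A = pi * d^2 / 4 = pi * 21^2 / 4 = 346.3606 mm^2
V = f_v * A / 1000 = 489 * 346.3606 / 1000
= 169.3703 kN

169.3703 kN


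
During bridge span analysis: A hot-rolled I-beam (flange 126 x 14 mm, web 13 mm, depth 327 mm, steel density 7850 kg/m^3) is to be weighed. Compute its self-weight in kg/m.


A_flanges = 2 * 126 * 14 = 3528 mm^2
A_web = (327 - 2 * 14) * 13 = 3887 mm^2
A_total = 3528 + 3887 = 7415 mm^2 = 0.007415 m^2
Weight = rho * A = 7850 * 0.007415 = 58.2077 kg/m

58.2077 kg/m


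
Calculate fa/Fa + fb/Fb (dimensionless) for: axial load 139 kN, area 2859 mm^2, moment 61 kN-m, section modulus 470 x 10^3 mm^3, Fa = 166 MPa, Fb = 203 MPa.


f_a = P / A = 139000.0 / 2859 = 48.6184 MPa
f_b = M / S = 61000000.0 / 470000.0 = 129.7872 MPa
Ratio = f_a / Fa + f_b / Fb
= 48.6184 / 166 + 129.7872 / 203
= 0.9322 (dimensionless)

0.9322 (dimensionless)


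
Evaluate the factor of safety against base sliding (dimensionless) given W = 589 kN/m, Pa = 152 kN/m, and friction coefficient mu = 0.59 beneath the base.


Resisting force = mu * W = 0.59 * 589 = 347.51 kN/m
FOS = Resisting / Driving = 347.51 / 152
= 2.2862 (dimensionless)

2.2862 (dimensionless)


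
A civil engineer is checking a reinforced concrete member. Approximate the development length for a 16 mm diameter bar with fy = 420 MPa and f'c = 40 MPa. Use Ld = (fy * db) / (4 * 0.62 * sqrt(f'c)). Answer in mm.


Ld = (fy * db) / (4 * 0.62 * sqrt(f'c))
= (420 * 16) / (4 * 0.62 * sqrt(40))
= 6720 / 15.6849
= 428.44 mm

428.44 mm


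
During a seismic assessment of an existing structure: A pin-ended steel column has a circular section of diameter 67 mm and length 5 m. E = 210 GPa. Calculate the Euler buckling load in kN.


I = pi * d^4 / 64 = 989165.84 mm^4
L = 5000.0 mm
P_cr = pi^2 * E * I / L^2
= 9.8696 * 210000.0 * 989165.84 / 5000.0^2
= 82006.47 N = 82.0065 kN

82.0065 kN


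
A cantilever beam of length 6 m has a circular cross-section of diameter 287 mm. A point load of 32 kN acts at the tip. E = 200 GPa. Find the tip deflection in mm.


I = pi * d^4 / 64 = pi * 287^4 / 64 = 333040834.16 mm^4
L = 6000.0 mm, P = 32000.0 N, E = 200000.0 MPa
delta = P * L^3 / (3 * E * I)
= 32000.0 * 6000.0^3 / (3 * 200000.0 * 333040834.16)
= 34.5904 mm

34.5904 mm


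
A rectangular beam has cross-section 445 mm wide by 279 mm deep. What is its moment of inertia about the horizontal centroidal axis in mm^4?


I = b * h^3 / 12
= 445 * 279^3 / 12
= 445 * 21717639 / 12
= 805362446.25 mm^4

805362446.25 mm^4


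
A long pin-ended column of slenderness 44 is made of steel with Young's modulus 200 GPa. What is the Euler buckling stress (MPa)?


sigma_cr = pi^2 * E / lambda^2
= 9.8696 * 200000.0 / 44^2
= 9.8696 * 200000.0 / 1936
= 1019.5872 MPa

1019.5872 MPa


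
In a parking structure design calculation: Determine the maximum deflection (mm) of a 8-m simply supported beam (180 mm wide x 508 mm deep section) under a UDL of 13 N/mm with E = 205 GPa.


I = 180 * 508^3 / 12 = 1966447680.0 mm^4
L = 8000.0 mm, w = 13 N/mm, E = 205000.0 MPa
delta = 5 * w * L^4 / (384 * E * I)
= 5 * 13 * 8000.0^4 / (384 * 205000.0 * 1966447680.0)
= 1.7199 mm

1.7199 mm


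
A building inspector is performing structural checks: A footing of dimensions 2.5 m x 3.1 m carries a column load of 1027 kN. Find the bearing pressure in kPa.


A = 2.5 * 3.1 = 7.75 m^2
q = P / A = 1027 / 7.75
= 132.5161 kPa

132.5161 kPa


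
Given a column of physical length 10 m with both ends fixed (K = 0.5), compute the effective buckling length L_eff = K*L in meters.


L_eff = K * L
= 0.5 * 10
= 5.0 m

5.0 m


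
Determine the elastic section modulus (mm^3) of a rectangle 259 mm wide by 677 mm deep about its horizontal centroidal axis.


S = b * h^2 / 6
= 259 * 677^2 / 6
= 259 * 458329 / 6
= 19784535.17 mm^3

19784535.17 mm^3


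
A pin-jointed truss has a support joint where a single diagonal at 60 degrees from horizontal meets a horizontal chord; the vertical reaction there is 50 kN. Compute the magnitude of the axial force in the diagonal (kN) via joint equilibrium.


At the joint, only the diagonal has a vertical component, so vertical equilibrium gives:
F * sin(60) = 50
F = 50 / sin(60)
= 50 / 0.866025
= 57.74 kN

57.74 kN


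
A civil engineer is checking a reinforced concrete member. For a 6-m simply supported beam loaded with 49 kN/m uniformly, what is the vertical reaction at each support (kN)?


Total load = w * L = 49 * 6 = 294 kN
By symmetry, each reaction R = total / 2 = 294 / 2 = 147.0 kN

147.0 kN


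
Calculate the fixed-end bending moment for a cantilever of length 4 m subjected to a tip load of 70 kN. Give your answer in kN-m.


For a cantilever with a point load at the free end:
M_max = P * L = 70 * 4 = 280 kN-m

280 kN-m


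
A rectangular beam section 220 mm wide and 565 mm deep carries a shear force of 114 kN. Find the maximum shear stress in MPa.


A = b * h = 220 * 565 = 124300 mm^2
V = 114 kN = 114000.0 N
tau_max = 1.5 * V / A = 1.5 * 114000.0 / 124300
= 1.3757 MPa

1.3757 MPa


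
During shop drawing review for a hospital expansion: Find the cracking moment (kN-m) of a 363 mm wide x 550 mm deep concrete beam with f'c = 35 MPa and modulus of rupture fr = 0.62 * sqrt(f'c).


fr = 0.62 * sqrt(35) = 0.62 * 5.9161 = 3.668 MPa
I = 363 * 550^3 / 12 = 5032843750.0 mm^4
y_t = 275.0 mm
M_cr = fr * I / y_t = 3.668 * 5032843750.0 / 275.0 N-mm
= 67.1284 kN-m

67.1284 kN-m


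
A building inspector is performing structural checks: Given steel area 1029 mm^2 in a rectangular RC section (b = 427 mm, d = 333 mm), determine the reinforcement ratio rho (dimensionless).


rho = As / (b * d)
= 1029 / (427 * 333)
= 1029 / 142191
= 0.007237 (dimensionless)

0.007237 (dimensionless)


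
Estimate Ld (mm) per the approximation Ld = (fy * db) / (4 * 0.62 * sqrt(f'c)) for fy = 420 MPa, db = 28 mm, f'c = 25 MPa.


Ld = (fy * db) / (4 * 0.62 * sqrt(f'c))
= (420 * 28) / (4 * 0.62 * sqrt(25))
= 11760 / 12.4
= 948.39 mm

948.39 mm


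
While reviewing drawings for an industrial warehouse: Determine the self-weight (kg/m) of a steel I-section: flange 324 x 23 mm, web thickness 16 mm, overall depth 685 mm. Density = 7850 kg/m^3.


A_flanges = 2 * 324 * 23 = 14904 mm^2
A_web = (685 - 2 * 23) * 16 = 10224 mm^2
A_total = 14904 + 10224 = 25128 mm^2 = 0.025128 m^2
Weight = rho * A = 7850 * 0.025128 = 197.2548 kg/m

197.2548 kg/m


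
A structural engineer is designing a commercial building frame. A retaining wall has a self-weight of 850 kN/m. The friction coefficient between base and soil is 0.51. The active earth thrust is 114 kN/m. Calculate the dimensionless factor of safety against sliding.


Resisting force = mu * W = 0.51 * 850 = 433.5 kN/m
FOS = Resisting / Driving = 433.5 / 114
= 3.8026 (dimensionless)

3.8026 (dimensionless)


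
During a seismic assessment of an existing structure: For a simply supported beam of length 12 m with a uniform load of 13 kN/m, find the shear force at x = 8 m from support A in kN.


R_A = w * L / 2 = 13 * 12 / 2 = 78.0 kN
V(x) = R_A - w * x = 78.0 - 13 * 8
= -26.0 kN

-26.0 kN


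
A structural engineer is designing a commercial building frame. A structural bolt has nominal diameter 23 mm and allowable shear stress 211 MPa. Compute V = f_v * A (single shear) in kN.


A = pi * d^2 / 4 = pi * 23^2 / 4 = 415.4756 mm^2
V = f_v * A / 1000 = 211 * 415.4756 / 1000
= 87.6654 kN

87.6654 kN


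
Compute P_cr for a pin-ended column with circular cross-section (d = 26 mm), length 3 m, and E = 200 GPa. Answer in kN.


I = pi * d^4 / 64 = 22431.76 mm^4
L = 3000.0 mm
P_cr = pi^2 * E * I / L^2
= 9.8696 * 200000.0 * 22431.76 / 3000.0^2
= 4919.83 N = 4.9198 kN

4.9198 kN


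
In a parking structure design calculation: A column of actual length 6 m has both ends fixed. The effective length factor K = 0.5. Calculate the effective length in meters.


L_eff = K * L
= 0.5 * 6
= 3.0 m

3.0 m


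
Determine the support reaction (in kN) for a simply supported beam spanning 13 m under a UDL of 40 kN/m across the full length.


Total load = w * L = 40 * 13 = 520 kN
By symmetry, each reaction R = total / 2 = 520 / 2 = 260.0 kN

260.0 kN


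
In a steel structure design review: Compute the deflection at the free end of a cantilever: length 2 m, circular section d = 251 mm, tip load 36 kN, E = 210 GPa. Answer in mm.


I = pi * d^4 / 64 = pi * 251^4 / 64 = 194834016.97 mm^4
L = 2000.0 mm, P = 36000.0 N, E = 210000.0 MPa
delta = P * L^3 / (3 * E * I)
= 36000.0 * 2000.0^3 / (3 * 210000.0 * 194834016.97)
= 2.3463 mm

2.3463 mm


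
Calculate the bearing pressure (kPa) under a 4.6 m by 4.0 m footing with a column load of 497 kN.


A = 4.6 * 4.0 = 18.4 m^2
q = P / A = 497 / 18.4
= 27.0109 kPa

27.0109 kPa


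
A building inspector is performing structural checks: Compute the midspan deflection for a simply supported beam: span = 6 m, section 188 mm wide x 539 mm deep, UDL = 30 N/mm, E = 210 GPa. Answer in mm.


I = 188 * 539^3 / 12 = 2453256164.33 mm^4
L = 6000.0 mm, w = 30 N/mm, E = 210000.0 MPa
delta = 5 * w * L^4 / (384 * E * I)
= 5 * 30 * 6000.0^4 / (384 * 210000.0 * 2453256164.33)
= 0.9827 mm

0.9827 mm


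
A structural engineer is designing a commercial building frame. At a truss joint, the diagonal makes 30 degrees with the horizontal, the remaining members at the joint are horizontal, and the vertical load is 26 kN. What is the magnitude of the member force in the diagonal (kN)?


At the joint, only the diagonal has a vertical component, so vertical equilibrium gives:
F * sin(30) = 26
F = 26 / sin(30)
= 26 / 0.5
= 52.0 kN

52.0 kN


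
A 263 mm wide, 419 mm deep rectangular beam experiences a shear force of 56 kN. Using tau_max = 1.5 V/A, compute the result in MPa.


A = b * h = 263 * 419 = 110197 mm^2
V = 56 kN = 56000.0 N
tau_max = 1.5 * V / A = 1.5 * 56000.0 / 110197
= 0.7623 MPa

0.7623 MPa


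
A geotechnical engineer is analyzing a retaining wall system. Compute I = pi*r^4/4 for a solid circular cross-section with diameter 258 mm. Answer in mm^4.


r = d / 2 = 258 / 2 = 129.0 mm
I = pi * r^4 / 4 = pi * 129.0^4 / 4
= 217494722.14 mm^4

217494722.14 mm^4


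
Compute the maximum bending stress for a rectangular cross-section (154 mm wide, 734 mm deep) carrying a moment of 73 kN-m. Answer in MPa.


I = b * h^3 / 12 = 154 * 734^3 / 12 = 5074901934.67 mm^4
y = h / 2 = 734 / 2 = 367.0 mm
M = 73 kN-m = 73000000.0 N-mm
sigma = M * y / I = 73000000.0 * 367.0 / 5074901934.67
= 5.28 MPa

5.28 MPa


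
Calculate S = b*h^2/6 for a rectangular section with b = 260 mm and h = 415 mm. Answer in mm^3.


S = b * h^2 / 6
= 260 * 415^2 / 6
= 260 * 172225 / 6
= 7463083.33 mm^3

7463083.33 mm^3


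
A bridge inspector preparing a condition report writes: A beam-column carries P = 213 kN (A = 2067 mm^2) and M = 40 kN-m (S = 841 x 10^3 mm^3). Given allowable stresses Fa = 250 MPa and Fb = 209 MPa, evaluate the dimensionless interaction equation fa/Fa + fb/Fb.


f_a = P / A = 213000.0 / 2067 = 103.0479 MPa
f_b = M / S = 40000000.0 / 841000.0 = 47.5624 MPa
Ratio = f_a / Fa + f_b / Fb
= 103.0479 / 250 + 47.5624 / 209
= 0.6398 (dimensionless)

0.6398 (dimensionless)


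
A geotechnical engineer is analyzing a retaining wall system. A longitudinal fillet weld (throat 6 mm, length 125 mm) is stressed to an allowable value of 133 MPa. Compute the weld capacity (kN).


Strength = throat * length * allowable stress
= 6 * 125 * 133 N
= 99750 N
= 99.75 kN

99.75 kN


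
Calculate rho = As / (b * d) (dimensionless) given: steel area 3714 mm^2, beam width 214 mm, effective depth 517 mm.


rho = As / (b * d)
= 3714 / (214 * 517)
= 3714 / 110638
= 0.033569 (dimensionless)

0.033569 (dimensionless)


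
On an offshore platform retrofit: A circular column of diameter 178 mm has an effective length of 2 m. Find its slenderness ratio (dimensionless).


Radius of gyration r = d / 4 = 178 / 4 = 44.5 mm
L_eff = 2000.0 mm
Slenderness ratio = L / r = 2000.0 / 44.5 = 44.94 (dimensionless)

44.94 (dimensionless)


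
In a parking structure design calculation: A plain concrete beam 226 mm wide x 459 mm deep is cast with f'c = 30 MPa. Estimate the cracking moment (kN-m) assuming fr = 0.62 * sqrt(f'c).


fr = 0.62 * sqrt(30) = 0.62 * 5.4772 = 3.3959 MPa
I = 226 * 459^3 / 12 = 1821231904.5 mm^4
y_t = 229.5 mm
M_cr = fr * I / y_t = 3.3959 * 1821231904.5 / 229.5 N-mm
= 26.9485 kN-m

26.9485 kN-m


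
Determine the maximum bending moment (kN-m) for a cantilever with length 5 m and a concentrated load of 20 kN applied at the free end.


For a cantilever with a point load at the free end:
M_max = P * L = 20 * 5 = 100 kN-m

100 kN-m


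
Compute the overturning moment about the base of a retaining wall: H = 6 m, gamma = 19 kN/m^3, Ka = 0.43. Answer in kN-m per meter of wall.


Pa = 0.5 * Ka * gamma * H^2
= 0.5 * 0.43 * 19 * 6^2
= 147.06 kN/m
Arm = H / 3 = 6 / 3 = 2.0 m
Mo = Pa * arm = Pa * H / 3 = 147.06 * 6 / 3 = 294.12 kN-m/m

294.12 kN-m/m


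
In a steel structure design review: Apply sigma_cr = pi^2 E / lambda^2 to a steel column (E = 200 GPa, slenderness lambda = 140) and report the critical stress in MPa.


sigma_cr = pi^2 * E / lambda^2
= 9.8696 * 200000.0 / 140^2
= 9.8696 * 200000.0 / 19600
= 100.7102 MPa

100.7102 MPa


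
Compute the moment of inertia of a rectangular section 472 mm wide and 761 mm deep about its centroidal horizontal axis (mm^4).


I = b * h^3 / 12
= 472 * 761^3 / 12
= 472 * 440711081 / 12
= 17334635852.67 mm^4

17334635852.67 mm^4


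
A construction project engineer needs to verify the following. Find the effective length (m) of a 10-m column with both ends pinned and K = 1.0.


L_eff = K * L
= 1.0 * 10
= 10.0 m

10.0 m


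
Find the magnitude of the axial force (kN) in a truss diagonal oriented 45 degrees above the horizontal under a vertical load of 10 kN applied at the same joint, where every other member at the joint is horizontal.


At the joint, only the diagonal has a vertical component, so vertical equilibrium gives:
F * sin(45) = 10
F = 10 / sin(45)
= 10 / 0.707107
= 14.14 kN

14.14 kN


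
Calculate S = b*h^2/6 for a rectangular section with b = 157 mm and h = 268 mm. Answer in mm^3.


S = b * h^2 / 6
= 157 * 268^2 / 6
= 157 * 71824 / 6
= 1879394.67 mm^3

1879394.67 mm^3


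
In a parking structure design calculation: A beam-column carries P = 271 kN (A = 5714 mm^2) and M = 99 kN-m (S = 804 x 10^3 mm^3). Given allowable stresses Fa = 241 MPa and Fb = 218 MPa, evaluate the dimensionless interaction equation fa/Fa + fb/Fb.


f_a = P / A = 271000.0 / 5714 = 47.4274 MPa
f_b = M / S = 99000000.0 / 804000.0 = 123.1343 MPa
Ratio = f_a / Fa + f_b / Fb
= 47.4274 / 241 + 123.1343 / 218
= 0.7616 (dimensionless)

0.7616 (dimensionless)


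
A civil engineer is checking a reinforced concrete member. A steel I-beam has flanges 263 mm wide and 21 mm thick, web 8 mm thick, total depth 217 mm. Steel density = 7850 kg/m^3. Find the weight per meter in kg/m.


A_flanges = 2 * 263 * 21 = 11046 mm^2
A_web = (217 - 2 * 21) * 8 = 1400 mm^2
A_total = 11046 + 1400 = 12446 mm^2 = 0.012446 m^2
Weight = rho * A = 7850 * 0.012446 = 97.7011 kg/m

97.7011 kg/m


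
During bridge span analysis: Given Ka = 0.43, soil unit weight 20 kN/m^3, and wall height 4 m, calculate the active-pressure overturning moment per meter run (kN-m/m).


Pa = 0.5 * Ka * gamma * H^2
= 0.5 * 0.43 * 20 * 4^2
= 68.8 kN/m
Arm = H / 3 = 4 / 3 = 1.3333 m
Mo = Pa * arm = Pa * H / 3 = 68.8 * 4 / 3 = 91.7333 kN-m/m

91.7333 kN-m/m


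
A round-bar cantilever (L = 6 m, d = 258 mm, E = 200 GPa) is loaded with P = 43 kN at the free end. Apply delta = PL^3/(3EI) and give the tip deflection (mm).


I = pi * d^4 / 64 = pi * 258^4 / 64 = 217494722.14 mm^4
L = 6000.0 mm, P = 43000.0 N, E = 200000.0 MPa
delta = P * L^3 / (3 * E * I)
= 43000.0 * 6000.0^3 / (3 * 200000.0 * 217494722.14)
= 71.1741 mm

71.1741 mm


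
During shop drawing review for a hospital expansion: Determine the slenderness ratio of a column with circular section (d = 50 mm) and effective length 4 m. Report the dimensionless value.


Radius of gyration r = d / 4 = 50 / 4 = 12.5 mm
L_eff = 4000.0 mm
Slenderness ratio = L / r = 4000.0 / 12.5 = 320.0 (dimensionless)

320.0 (dimensionless)


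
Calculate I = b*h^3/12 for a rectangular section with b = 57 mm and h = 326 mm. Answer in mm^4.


I = b * h^3 / 12
= 57 * 326^3 / 12
= 57 * 34645976 / 12
= 164568386.0 mm^4

164568386.0 mm^4


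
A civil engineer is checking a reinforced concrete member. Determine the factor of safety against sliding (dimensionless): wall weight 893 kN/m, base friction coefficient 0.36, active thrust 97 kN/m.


Resisting force = mu * W = 0.36 * 893 = 321.48 kN/m
FOS = Resisting / Driving = 321.48 / 97
= 3.3142 (dimensionless)

3.3142 (dimensionless)


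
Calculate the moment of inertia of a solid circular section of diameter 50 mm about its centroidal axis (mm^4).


r = d / 2 = 50 / 2 = 25.0 mm
I = pi * r^4 / 4 = pi * 25.0^4 / 4
= 306796.16 mm^4

306796.16 mm^4


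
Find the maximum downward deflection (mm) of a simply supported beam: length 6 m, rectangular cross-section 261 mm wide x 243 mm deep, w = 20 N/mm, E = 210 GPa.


I = 261 * 243^3 / 12 = 312088727.25 mm^4
L = 6000.0 mm, w = 20 N/mm, E = 210000.0 MPa
delta = 5 * w * L^4 / (384 * E * I)
= 5 * 20 * 6000.0^4 / (384 * 210000.0 * 312088727.25)
= 5.1496 mm

5.1496 mm


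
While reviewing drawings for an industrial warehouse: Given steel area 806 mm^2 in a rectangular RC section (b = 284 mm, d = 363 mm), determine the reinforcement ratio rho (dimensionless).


rho = As / (b * d)
= 806 / (284 * 363)
= 806 / 103092
= 0.007818 (dimensionless)

0.007818 (dimensionless)


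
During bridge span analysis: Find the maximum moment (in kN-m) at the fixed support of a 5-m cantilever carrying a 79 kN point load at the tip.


For a cantilever with a point load at the free end:
M_max = P * L = 79 * 5 = 395 kN-m

395 kN-m


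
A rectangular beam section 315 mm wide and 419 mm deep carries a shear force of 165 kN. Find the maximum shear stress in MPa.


A = b * h = 315 * 419 = 131985 mm^2
V = 165 kN = 165000.0 N
tau_max = 1.5 * V / A = 1.5 * 165000.0 / 131985
= 1.8752 MPa

1.8752 MPa


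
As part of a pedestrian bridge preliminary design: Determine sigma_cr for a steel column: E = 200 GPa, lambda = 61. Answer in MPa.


sigma_cr = pi^2 * E / lambda^2
= 9.8696 * 200000.0 / 61^2
= 9.8696 * 200000.0 / 3721
= 530.4813 MPa

530.4813 MPa


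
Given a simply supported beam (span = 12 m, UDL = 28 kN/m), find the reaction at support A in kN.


Total load = w * L = 28 * 12 = 336 kN
By symmetry, each reaction R = total / 2 = 336 / 2 = 168.0 kN

168.0 kN


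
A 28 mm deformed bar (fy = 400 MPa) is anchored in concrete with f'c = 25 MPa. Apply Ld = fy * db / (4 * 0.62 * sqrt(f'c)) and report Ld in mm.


Ld = (fy * db) / (4 * 0.62 * sqrt(f'c))
= (400 * 28) / (4 * 0.62 * sqrt(25))
= 11200 / 12.4
= 903.23 mm

903.23 mm


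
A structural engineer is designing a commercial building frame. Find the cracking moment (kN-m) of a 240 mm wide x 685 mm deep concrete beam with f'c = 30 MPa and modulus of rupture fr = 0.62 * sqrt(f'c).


fr = 0.62 * sqrt(30) = 0.62 * 5.4772 = 3.3959 MPa
I = 240 * 685^3 / 12 = 6428382500.0 mm^4
y_t = 342.5 mm
M_cr = fr * I / y_t = 3.3959 * 6428382500.0 / 342.5 N-mm
= 63.7373 kN-m

63.7373 kN-m


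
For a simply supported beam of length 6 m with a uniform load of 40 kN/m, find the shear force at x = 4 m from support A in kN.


R_A = w * L / 2 = 40 * 6 / 2 = 120.0 kN
V(x) = R_A - w * x = 120.0 - 40 * 4
= -40.0 kN

-40.0 kN


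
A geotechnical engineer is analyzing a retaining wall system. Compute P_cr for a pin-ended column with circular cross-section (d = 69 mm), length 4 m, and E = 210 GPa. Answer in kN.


I = pi * d^4 / 64 = 1112669.7 mm^4
L = 4000.0 mm
P_cr = pi^2 * E * I / L^2
= 9.8696 * 210000.0 * 1112669.7 / 4000.0^2
= 144133.63 N = 144.1336 kN

144.1336 kN


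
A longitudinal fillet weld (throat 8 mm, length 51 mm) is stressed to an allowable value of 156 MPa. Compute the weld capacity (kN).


Strength = throat * length * allowable stress
= 8 * 51 * 156 N
= 63648 N
= 63.65 kN

63.65 kN


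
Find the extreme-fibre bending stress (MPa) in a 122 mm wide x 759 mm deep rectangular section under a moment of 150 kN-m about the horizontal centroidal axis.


I = b * h^3 / 12 = 122 * 759^3 / 12 = 4445329036.5 mm^4
y = h / 2 = 759 / 2 = 379.5 mm
M = 150 kN-m = 150000000.0 N-mm
sigma = M * y / I = 150000000.0 * 379.5 / 4445329036.5
= 12.81 MPa

12.81 MPa


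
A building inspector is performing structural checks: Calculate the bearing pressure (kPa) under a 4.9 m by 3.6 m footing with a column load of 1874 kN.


A = 4.9 * 3.6 = 17.64 m^2
q = P / A = 1874 / 17.64
= 106.2358 kPa

106.2358 kPa
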